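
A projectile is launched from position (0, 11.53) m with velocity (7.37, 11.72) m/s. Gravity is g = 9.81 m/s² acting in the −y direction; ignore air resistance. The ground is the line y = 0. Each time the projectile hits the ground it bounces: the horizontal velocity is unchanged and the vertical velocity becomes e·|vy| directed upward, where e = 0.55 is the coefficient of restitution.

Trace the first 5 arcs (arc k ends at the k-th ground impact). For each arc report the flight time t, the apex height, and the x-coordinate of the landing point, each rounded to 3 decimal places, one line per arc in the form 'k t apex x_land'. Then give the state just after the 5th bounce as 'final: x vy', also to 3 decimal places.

Arc 1: start y=11.530, vy=11.720 → t=3.138, apex=18.531, x_land=23.130, impact vy=-19.068
  bounce: vy ← 0.55·19.068 = 10.487
Arc 2: start y=0.000, vy=10.487 → t=2.138, apex=5.606, x_land=38.888, impact vy=-10.487
  bounce: vy ← 0.55·10.487 = 5.768
Arc 3: start y=0.000, vy=5.768 → t=1.176, apex=1.696, x_land=47.554, impact vy=-5.768
  bounce: vy ← 0.55·5.768 = 3.172
Arc 4: start y=0.000, vy=3.172 → t=0.647, apex=0.513, x_land=52.321, impact vy=-3.172
  bounce: vy ← 0.55·3.172 = 1.745
Arc 5: start y=0.000, vy=1.745 → t=0.356, apex=0.155, x_land=54.943, impact vy=-1.745
  bounce: vy ← 0.55·1.745 = 0.960

1 3.138 18.531 23.130
2 2.138 5.606 38.888
3 1.176 1.696 47.554
4 0.647 0.513 52.321
5 0.356 0.155 54.943
final: 54.943 0.960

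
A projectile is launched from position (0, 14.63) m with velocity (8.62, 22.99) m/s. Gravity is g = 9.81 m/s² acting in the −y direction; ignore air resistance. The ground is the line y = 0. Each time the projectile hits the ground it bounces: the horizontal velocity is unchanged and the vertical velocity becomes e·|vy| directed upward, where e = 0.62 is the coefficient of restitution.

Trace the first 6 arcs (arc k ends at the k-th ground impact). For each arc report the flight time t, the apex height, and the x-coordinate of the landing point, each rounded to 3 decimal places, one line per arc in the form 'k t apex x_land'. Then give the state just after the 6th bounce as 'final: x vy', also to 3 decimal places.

1 5.255 41.569 45.295
2 3.610 15.979 76.412
3 2.238 6.142 95.704
4 1.388 2.361 107.666
5 0.860 0.908 115.082
6 0.533 0.349 119.679
final: 119.679 1.622

Arc 1: start y=14.630, vy=22.990 → t=5.255, apex=41.569, x_land=45.295, impact vy=-28.558
  bounce: vy ← 0.62·28.558 = 17.706
Arc 2: start y=0.000, vy=17.706 → t=3.610, apex=15.979, x_land=76.412, impact vy=-17.706
  bounce: vy ← 0.62·17.706 = 10.978
Arc 3: start y=0.000, vy=10.978 → t=2.238, apex=6.142, x_land=95.704, impact vy=-10.978
  bounce: vy ← 0.62·10.978 = 6.806
Arc 4: start y=0.000, vy=6.806 → t=1.388, apex=2.361, x_land=107.666, impact vy=-6.806
  bounce: vy ← 0.62·6.806 = 4.220
Arc 5: start y=0.000, vy=4.220 → t=0.860, apex=0.908, x_land=115.082, impact vy=-4.220
  bounce: vy ← 0.62·4.220 = 2.616
Arc 6: start y=0.000, vy=2.616 → t=0.533, apex=0.349, x_land=119.679, impact vy=-2.616
  bounce: vy ← 0.62·2.616 = 1.622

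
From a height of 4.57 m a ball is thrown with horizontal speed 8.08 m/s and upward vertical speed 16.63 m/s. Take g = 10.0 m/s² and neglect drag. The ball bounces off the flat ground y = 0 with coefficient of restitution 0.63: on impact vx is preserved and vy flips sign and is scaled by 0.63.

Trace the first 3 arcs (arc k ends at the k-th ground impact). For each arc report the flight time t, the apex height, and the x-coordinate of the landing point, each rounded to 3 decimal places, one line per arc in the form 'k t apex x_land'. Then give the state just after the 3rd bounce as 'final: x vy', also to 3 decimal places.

Arc 1: start y=4.570, vy=16.630 → t=3.581, apex=18.398, x_land=28.936, impact vy=-19.182
  bounce: vy ← 0.63·19.182 = 12.085
Arc 2: start y=0.000, vy=12.085 → t=2.417, apex=7.302, x_land=48.465, impact vy=-12.085
  bounce: vy ← 0.63·12.085 = 7.613
Arc 3: start y=0.000, vy=7.613 → t=1.523, apex=2.898, x_land=60.769, impact vy=-7.613
  bounce: vy ← 0.63·7.613 = 4.796

1 3.581 18.398 28.936
2 2.417 7.302 48.465
3 1.523 2.898 60.769
final: 60.769 4.796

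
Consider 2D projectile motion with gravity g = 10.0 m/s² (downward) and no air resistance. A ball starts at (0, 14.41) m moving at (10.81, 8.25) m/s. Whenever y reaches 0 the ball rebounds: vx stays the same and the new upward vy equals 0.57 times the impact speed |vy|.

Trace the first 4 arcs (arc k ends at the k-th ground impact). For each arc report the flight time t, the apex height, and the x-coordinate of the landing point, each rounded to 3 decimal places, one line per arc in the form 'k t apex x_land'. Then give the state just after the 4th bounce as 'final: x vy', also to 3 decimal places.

Arc 1: start y=14.410, vy=8.250 → t=2.712, apex=17.813, x_land=29.322, impact vy=-18.875
  bounce: vy ← 0.57·18.875 = 10.759
Arc 2: start y=0.000, vy=10.759 → t=2.152, apex=5.787, x_land=52.582, impact vy=-10.759
  bounce: vy ← 0.57·10.759 = 6.132
Arc 3: start y=0.000, vy=6.132 → t=1.226, apex=1.880, x_land=65.841, impact vy=-6.132
  bounce: vy ← 0.57·6.132 = 3.496
Arc 4: start y=0.000, vy=3.496 → t=0.699, apex=0.611, x_land=73.398, impact vy=-3.496
  bounce: vy ← 0.57·3.496 = 1.992

1 2.712 17.813 29.322
2 2.152 5.787 52.582
3 1.226 1.880 65.841
4 0.699 0.611 73.398
final: 73.398 1.992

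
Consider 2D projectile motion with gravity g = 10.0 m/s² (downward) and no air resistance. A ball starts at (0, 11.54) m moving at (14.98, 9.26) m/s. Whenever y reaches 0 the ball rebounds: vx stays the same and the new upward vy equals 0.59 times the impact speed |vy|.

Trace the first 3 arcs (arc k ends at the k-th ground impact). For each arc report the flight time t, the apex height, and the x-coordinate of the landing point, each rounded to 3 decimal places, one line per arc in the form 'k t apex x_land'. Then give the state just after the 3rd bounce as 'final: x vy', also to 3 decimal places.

Arc 1: start y=11.540, vy=9.260 → t=2.705, apex=15.827, x_land=40.524, impact vy=-17.792
  bounce: vy ← 0.59·17.792 = 10.497
Arc 2: start y=0.000, vy=10.497 → t=2.099, apex=5.510, x_land=71.973, impact vy=-10.497
  bounce: vy ← 0.59·10.497 = 6.193
Arc 3: start y=0.000, vy=6.193 → t=1.239, apex=1.918, x_land=90.528, impact vy=-6.193
  bounce: vy ← 0.59·6.193 = 3.654

1 2.705 15.827 40.524
2 2.099 5.510 71.973
3 1.239 1.918 90.528
final: 90.528 3.654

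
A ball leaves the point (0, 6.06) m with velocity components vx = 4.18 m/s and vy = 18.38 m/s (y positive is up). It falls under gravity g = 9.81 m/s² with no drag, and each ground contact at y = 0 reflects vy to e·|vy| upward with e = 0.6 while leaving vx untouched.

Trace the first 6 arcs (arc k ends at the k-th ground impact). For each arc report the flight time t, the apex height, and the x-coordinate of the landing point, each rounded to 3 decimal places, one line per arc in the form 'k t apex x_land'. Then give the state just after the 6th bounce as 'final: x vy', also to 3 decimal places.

Arc 1: start y=6.060, vy=18.380 → t=4.052, apex=23.278, x_land=16.938, impact vy=-21.371
  bounce: vy ← 0.6·21.371 = 12.823
Arc 2: start y=0.000, vy=12.823 → t=2.614, apex=8.380, x_land=27.865, impact vy=-12.823
  bounce: vy ← 0.6·12.823 = 7.694
Arc 3: start y=0.000, vy=7.694 → t=1.569, apex=3.017, x_land=34.421, impact vy=-7.694
  bounce: vy ← 0.6·7.694 = 4.616
Arc 4: start y=0.000, vy=4.616 → t=0.941, apex=1.086, x_land=38.355, impact vy=-4.616
  bounce: vy ← 0.6·4.616 = 2.770
Arc 5: start y=0.000, vy=2.770 → t=0.565, apex=0.391, x_land=40.716, impact vy=-2.770
  bounce: vy ← 0.6·2.770 = 1.662
Arc 6: start y=0.000, vy=1.662 → t=0.339, apex=0.141, x_land=42.132, impact vy=-1.662
  bounce: vy ← 0.6·1.662 = 0.997

1 4.052 23.278 16.938
2 2.614 8.380 27.865
3 1.569 3.017 34.421
4 0.941 1.086 38.355
5 0.565 0.391 40.716
6 0.339 0.141 42.132
final: 42.132 0.997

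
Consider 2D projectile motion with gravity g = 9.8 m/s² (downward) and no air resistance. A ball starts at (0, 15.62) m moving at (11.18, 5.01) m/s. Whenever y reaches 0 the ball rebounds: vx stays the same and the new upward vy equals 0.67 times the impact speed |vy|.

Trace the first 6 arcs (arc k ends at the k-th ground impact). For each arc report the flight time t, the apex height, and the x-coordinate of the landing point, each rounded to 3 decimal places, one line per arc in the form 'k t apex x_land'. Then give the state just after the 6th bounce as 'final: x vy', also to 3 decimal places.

1 2.368 16.901 26.479
2 2.489 7.587 54.301
3 1.667 3.406 72.943
4 1.117 1.529 85.432
5 0.748 0.686 93.800
6 0.501 0.308 99.407
final: 99.407 1.646

Arc 1: start y=15.620, vy=5.010 → t=2.368, apex=16.901, x_land=26.479, impact vy=-18.200
  bounce: vy ← 0.67·18.200 = 12.194
Arc 2: start y=0.000, vy=12.194 → t=2.489, apex=7.587, x_land=54.301, impact vy=-12.194
  bounce: vy ← 0.67·12.194 = 8.170
Arc 3: start y=0.000, vy=8.170 → t=1.667, apex=3.406, x_land=72.943, impact vy=-8.170
  bounce: vy ← 0.67·8.170 = 5.474
Arc 4: start y=0.000, vy=5.474 → t=1.117, apex=1.529, x_land=85.432, impact vy=-5.474
  bounce: vy ← 0.67·5.474 = 3.668
Arc 5: start y=0.000, vy=3.668 → t=0.748, apex=0.686, x_land=93.800, impact vy=-3.668
  bounce: vy ← 0.67·3.668 = 2.457
Arc 6: start y=0.000, vy=2.457 → t=0.501, apex=0.308, x_land=99.407, impact vy=-2.457
  bounce: vy ← 0.67·2.457 = 1.646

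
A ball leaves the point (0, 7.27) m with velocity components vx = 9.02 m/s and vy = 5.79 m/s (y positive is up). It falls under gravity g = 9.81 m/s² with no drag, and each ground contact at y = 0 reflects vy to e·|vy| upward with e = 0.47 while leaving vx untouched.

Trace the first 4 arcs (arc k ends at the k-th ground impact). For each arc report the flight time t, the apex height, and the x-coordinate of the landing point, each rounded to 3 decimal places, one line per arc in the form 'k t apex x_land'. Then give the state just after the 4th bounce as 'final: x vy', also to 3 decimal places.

Arc 1: start y=7.270, vy=5.790 → t=1.943, apex=8.979, x_land=17.527, impact vy=-13.273
  bounce: vy ← 0.47·13.273 = 6.238
Arc 2: start y=0.000, vy=6.238 → t=1.272, apex=1.983, x_land=28.999, impact vy=-6.238
  bounce: vy ← 0.47·6.238 = 2.932
Arc 3: start y=0.000, vy=2.932 → t=0.598, apex=0.438, x_land=34.391, impact vy=-2.932
  bounce: vy ← 0.47·2.932 = 1.378
Arc 4: start y=0.000, vy=1.378 → t=0.281, apex=0.097, x_land=36.925, impact vy=-1.378
  bounce: vy ← 0.47·1.378 = 0.648

1 1.943 8.979 17.527
2 1.272 1.983 28.999
3 0.598 0.438 34.391
4 0.281 0.097 36.925
final: 36.925 0.648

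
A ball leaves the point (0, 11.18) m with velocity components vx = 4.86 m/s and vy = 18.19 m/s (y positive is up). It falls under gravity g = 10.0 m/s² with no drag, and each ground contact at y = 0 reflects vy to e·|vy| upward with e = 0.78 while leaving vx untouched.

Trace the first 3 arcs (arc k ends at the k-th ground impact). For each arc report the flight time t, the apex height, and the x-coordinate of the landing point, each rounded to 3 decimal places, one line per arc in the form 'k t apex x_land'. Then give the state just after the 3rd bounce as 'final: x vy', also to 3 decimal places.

Arc 1: start y=11.180, vy=18.190 → t=4.174, apex=27.724, x_land=20.284, impact vy=-23.547
  bounce: vy ← 0.78·23.547 = 18.367
Arc 2: start y=0.000, vy=18.367 → t=3.673, apex=16.867, x_land=38.137, impact vy=-18.367
  bounce: vy ← 0.78·18.367 = 14.326
Arc 3: start y=0.000, vy=14.326 → t=2.865, apex=10.262, x_land=52.062, impact vy=-14.326
  bounce: vy ← 0.78·14.326 = 11.174

1 4.174 27.724 20.284
2 3.673 16.867 38.137
3 2.865 10.262 52.062
final: 52.062 11.174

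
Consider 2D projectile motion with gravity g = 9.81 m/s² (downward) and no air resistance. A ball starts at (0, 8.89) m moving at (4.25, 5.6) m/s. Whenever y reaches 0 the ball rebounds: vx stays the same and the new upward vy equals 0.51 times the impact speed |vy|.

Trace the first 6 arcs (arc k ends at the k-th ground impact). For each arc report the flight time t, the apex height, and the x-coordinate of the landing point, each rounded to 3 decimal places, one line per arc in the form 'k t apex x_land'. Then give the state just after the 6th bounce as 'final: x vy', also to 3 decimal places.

Arc 1: start y=8.890, vy=5.600 → t=2.033, apex=10.488, x_land=8.641, impact vy=-14.345
  bounce: vy ← 0.51·14.345 = 7.316
Arc 2: start y=0.000, vy=7.316 → t=1.492, apex=2.728, x_land=14.980, impact vy=-7.316
  bounce: vy ← 0.51·7.316 = 3.731
Arc 3: start y=0.000, vy=3.731 → t=0.761, apex=0.710, x_land=18.213, impact vy=-3.731
  bounce: vy ← 0.51·3.731 = 1.903
Arc 4: start y=0.000, vy=1.903 → t=0.388, apex=0.185, x_land=19.862, impact vy=-1.903
  bounce: vy ← 0.51·1.903 = 0.970
Arc 5: start y=0.000, vy=0.970 → t=0.198, apex=0.048, x_land=20.702, impact vy=-0.970
  bounce: vy ← 0.51·0.970 = 0.495
Arc 6: start y=0.000, vy=0.495 → t=0.101, apex=0.012, x_land=21.131, impact vy=-0.495
  bounce: vy ← 0.51·0.495 = 0.252

1 2.033 10.488 8.641
2 1.492 2.728 14.980
3 0.761 0.710 18.213
4 0.388 0.185 19.862
5 0.198 0.048 20.702
6 0.101 0.012 21.131
final: 21.131 0.252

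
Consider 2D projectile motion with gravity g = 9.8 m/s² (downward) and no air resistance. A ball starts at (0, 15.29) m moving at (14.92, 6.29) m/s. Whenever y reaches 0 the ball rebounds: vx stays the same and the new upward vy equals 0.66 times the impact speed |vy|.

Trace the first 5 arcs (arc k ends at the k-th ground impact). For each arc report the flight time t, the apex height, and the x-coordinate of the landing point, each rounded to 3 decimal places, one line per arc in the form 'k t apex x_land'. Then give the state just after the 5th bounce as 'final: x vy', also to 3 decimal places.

1 2.521 17.309 37.618
2 2.481 7.540 74.633
3 1.637 3.284 99.062
4 1.081 1.431 115.186
5 0.713 0.623 125.828
final: 125.828 2.307

Arc 1: start y=15.290, vy=6.290 → t=2.521, apex=17.309, x_land=37.618, impact vy=-18.419
  bounce: vy ← 0.66·18.419 = 12.156
Arc 2: start y=0.000, vy=12.156 → t=2.481, apex=7.540, x_land=74.633, impact vy=-12.156
  bounce: vy ← 0.66·12.156 = 8.023
Arc 3: start y=0.000, vy=8.023 → t=1.637, apex=3.284, x_land=99.062, impact vy=-8.023
  bounce: vy ← 0.66·8.023 = 5.295
Arc 4: start y=0.000, vy=5.295 → t=1.081, apex=1.431, x_land=115.186, impact vy=-5.295
  bounce: vy ← 0.66·5.295 = 3.495
Arc 5: start y=0.000, vy=3.495 → t=0.713, apex=0.623, x_land=125.828, impact vy=-3.495
  bounce: vy ← 0.66·3.495 = 2.307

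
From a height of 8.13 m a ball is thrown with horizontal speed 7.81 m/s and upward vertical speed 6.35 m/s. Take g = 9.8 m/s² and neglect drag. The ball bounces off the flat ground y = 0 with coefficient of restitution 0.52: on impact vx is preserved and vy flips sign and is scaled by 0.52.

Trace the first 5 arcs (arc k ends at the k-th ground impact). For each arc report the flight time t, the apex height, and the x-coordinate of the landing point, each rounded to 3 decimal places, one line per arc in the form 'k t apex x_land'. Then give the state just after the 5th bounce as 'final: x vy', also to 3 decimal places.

Arc 1: start y=8.130, vy=6.350 → t=2.090, apex=10.187, x_land=16.322, impact vy=-14.130
  bounce: vy ← 0.52·14.130 = 7.348
Arc 2: start y=0.000, vy=7.348 → t=1.500, apex=2.755, x_land=28.033, impact vy=-7.348
  bounce: vy ← 0.52·7.348 = 3.821
Arc 3: start y=0.000, vy=3.821 → t=0.780, apex=0.745, x_land=34.123, impact vy=-3.821
  bounce: vy ← 0.52·3.821 = 1.987
Arc 4: start y=0.000, vy=1.987 → t=0.405, apex=0.201, x_land=37.290, impact vy=-1.987
  bounce: vy ← 0.52·1.987 = 1.033
Arc 5: start y=0.000, vy=1.033 → t=0.211, apex=0.054, x_land=38.937, impact vy=-1.033
  bounce: vy ← 0.52·1.033 = 0.537

1 2.090 10.187 16.322
2 1.500 2.755 28.033
3 0.780 0.745 34.123
4 0.405 0.201 37.290
5 0.211 0.054 38.937
final: 38.937 0.537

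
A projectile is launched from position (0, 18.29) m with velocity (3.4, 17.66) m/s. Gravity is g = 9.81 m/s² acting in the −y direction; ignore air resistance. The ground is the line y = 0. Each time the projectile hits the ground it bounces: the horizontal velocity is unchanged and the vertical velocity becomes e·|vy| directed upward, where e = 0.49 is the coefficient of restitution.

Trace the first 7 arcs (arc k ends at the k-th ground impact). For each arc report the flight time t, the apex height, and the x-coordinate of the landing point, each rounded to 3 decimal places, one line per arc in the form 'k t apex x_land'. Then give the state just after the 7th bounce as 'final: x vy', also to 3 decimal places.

1 4.440 34.186 15.097
2 2.587 8.208 23.893
3 1.268 1.971 28.203
4 0.621 0.473 30.315
5 0.304 0.114 31.350
6 0.149 0.027 31.857
7 0.073 0.007 32.106
final: 32.106 0.176

Arc 1: start y=18.290, vy=17.660 → t=4.440, apex=34.186, x_land=15.097, impact vy=-25.898
  bounce: vy ← 0.49·25.898 = 12.690
Arc 2: start y=0.000, vy=12.690 → t=2.587, apex=8.208, x_land=23.893, impact vy=-12.690
  bounce: vy ← 0.49·12.690 = 6.218
Arc 3: start y=0.000, vy=6.218 → t=1.268, apex=1.971, x_land=28.203, impact vy=-6.218
  bounce: vy ← 0.49·6.218 = 3.047
Arc 4: start y=0.000, vy=3.047 → t=0.621, apex=0.473, x_land=30.315, impact vy=-3.047
  bounce: vy ← 0.49·3.047 = 1.493
Arc 5: start y=0.000, vy=1.493 → t=0.304, apex=0.114, x_land=31.350, impact vy=-1.493
  bounce: vy ← 0.49·1.493 = 0.732
Arc 6: start y=0.000, vy=0.732 → t=0.149, apex=0.027, x_land=31.857, impact vy=-0.732
  bounce: vy ← 0.49·0.732 = 0.358
Arc 7: start y=0.000, vy=0.358 → t=0.073, apex=0.007, x_land=32.106, impact vy=-0.358
  bounce: vy ← 0.49·0.358 = 0.176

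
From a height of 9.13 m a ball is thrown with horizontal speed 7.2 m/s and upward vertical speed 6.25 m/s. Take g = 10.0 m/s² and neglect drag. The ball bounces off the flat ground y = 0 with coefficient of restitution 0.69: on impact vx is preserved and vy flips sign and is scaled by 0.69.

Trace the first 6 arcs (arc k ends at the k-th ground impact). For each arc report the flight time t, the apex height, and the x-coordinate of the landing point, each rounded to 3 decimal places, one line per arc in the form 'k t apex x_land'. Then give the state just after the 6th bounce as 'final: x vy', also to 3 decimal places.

Arc 1: start y=9.130, vy=6.250 → t=2.114, apex=11.083, x_land=15.220, impact vy=-14.888
  bounce: vy ← 0.69·14.888 = 10.273
Arc 2: start y=0.000, vy=10.273 → t=2.055, apex=5.277, x_land=30.013, impact vy=-10.273
  bounce: vy ← 0.69·10.273 = 7.088
Arc 3: start y=0.000, vy=7.088 → t=1.418, apex=2.512, x_land=40.220, impact vy=-7.088
  bounce: vy ← 0.69·7.088 = 4.891
Arc 4: start y=0.000, vy=4.891 → t=0.978, apex=1.196, x_land=47.263, impact vy=-4.891
  bounce: vy ← 0.69·4.891 = 3.375
Arc 5: start y=0.000, vy=3.375 → t=0.675, apex=0.569, x_land=52.122, impact vy=-3.375
  bounce: vy ← 0.69·3.375 = 2.329
Arc 6: start y=0.000, vy=2.329 → t=0.466, apex=0.271, x_land=55.476, impact vy=-2.329
  bounce: vy ← 0.69·2.329 = 1.607

1 2.114 11.083 15.220
2 2.055 5.277 30.013
3 1.418 2.512 40.220
4 0.978 1.196 47.263
5 0.675 0.569 52.122
6 0.466 0.271 55.476
final: 55.476 1.607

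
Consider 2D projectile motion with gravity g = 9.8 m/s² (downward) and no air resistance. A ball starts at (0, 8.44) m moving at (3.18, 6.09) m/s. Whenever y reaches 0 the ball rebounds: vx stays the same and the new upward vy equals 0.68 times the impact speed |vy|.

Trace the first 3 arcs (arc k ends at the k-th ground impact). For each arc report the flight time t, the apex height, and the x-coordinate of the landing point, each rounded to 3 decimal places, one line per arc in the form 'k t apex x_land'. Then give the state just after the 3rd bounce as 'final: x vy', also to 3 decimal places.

1 2.074 10.332 6.594
2 1.975 4.778 12.874
3 1.343 2.209 17.144
final: 17.144 4.475

Arc 1: start y=8.440, vy=6.090 → t=2.074, apex=10.332, x_land=6.594, impact vy=-14.231
  bounce: vy ← 0.68·14.231 = 9.677
Arc 2: start y=0.000, vy=9.677 → t=1.975, apex=4.778, x_land=12.874, impact vy=-9.677
  bounce: vy ← 0.68·9.677 = 6.580
Arc 3: start y=0.000, vy=6.580 → t=1.343, apex=2.209, x_land=17.144, impact vy=-6.580
  bounce: vy ← 0.68·6.580 = 4.475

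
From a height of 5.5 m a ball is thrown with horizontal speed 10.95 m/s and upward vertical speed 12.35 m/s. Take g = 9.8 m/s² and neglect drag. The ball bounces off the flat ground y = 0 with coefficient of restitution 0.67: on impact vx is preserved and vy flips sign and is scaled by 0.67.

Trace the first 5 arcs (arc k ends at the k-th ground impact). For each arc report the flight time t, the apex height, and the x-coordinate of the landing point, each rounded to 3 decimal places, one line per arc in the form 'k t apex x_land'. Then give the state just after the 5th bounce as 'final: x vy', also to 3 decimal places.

Arc 1: start y=5.500, vy=12.350 → t=2.907, apex=13.282, x_land=31.827, impact vy=-16.135
  bounce: vy ← 0.67·16.135 = 10.810
Arc 2: start y=0.000, vy=10.810 → t=2.206, apex=5.962, x_land=55.984, impact vy=-10.810
  bounce: vy ← 0.67·10.810 = 7.243
Arc 3: start y=0.000, vy=7.243 → t=1.478, apex=2.676, x_land=72.170, impact vy=-7.243
  bounce: vy ← 0.67·7.243 = 4.853
Arc 4: start y=0.000, vy=4.853 → t=0.990, apex=1.201, x_land=83.014, impact vy=-4.853
  bounce: vy ← 0.67·4.853 = 3.251
Arc 5: start y=0.000, vy=3.251 → t=0.664, apex=0.539, x_land=90.280, impact vy=-3.251
  bounce: vy ← 0.67·3.251 = 2.178

1 2.907 13.282 31.827
2 2.206 5.962 55.984
3 1.478 2.676 72.170
4 0.990 1.201 83.014
5 0.664 0.539 90.280
final: 90.280 2.178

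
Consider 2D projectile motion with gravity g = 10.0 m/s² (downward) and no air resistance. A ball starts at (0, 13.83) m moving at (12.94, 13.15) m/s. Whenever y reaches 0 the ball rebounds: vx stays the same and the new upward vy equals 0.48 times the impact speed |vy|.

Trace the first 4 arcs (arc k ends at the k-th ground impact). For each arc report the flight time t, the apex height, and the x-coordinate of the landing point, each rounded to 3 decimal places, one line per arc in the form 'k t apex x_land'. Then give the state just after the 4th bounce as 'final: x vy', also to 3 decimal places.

1 3.435 22.476 44.451
2 2.035 5.178 70.789
3 0.977 1.193 83.432
4 0.469 0.275 89.500
final: 89.500 1.125

Arc 1: start y=13.830, vy=13.150 → t=3.435, apex=22.476, x_land=44.451, impact vy=-21.202
  bounce: vy ← 0.48·21.202 = 10.177
Arc 2: start y=0.000, vy=10.177 → t=2.035, apex=5.178, x_land=70.789, impact vy=-10.177
  bounce: vy ← 0.48·10.177 = 4.885
Arc 3: start y=0.000, vy=4.885 → t=0.977, apex=1.193, x_land=83.432, impact vy=-4.885
  bounce: vy ← 0.48·4.885 = 2.345
Arc 4: start y=0.000, vy=2.345 → t=0.469, apex=0.275, x_land=89.500, impact vy=-2.345
  bounce: vy ← 0.48·2.345 = 1.125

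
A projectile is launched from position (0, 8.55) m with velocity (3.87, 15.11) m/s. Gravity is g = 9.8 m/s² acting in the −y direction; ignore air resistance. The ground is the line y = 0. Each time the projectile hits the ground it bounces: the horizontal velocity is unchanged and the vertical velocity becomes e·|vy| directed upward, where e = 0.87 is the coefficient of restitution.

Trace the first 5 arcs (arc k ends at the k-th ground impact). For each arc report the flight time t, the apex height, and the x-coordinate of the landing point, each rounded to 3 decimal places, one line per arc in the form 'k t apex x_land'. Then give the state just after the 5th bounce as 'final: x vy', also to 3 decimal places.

Arc 1: start y=8.550, vy=15.110 → t=3.572, apex=20.199, x_land=13.824, impact vy=-19.897
  bounce: vy ← 0.87·19.897 = 17.310
Arc 2: start y=0.000, vy=17.310 → t=3.533, apex=15.288, x_land=27.496, impact vy=-17.310
  bounce: vy ← 0.87·17.310 = 15.060
Arc 3: start y=0.000, vy=15.060 → t=3.073, apex=11.572, x_land=39.390, impact vy=-15.060
  bounce: vy ← 0.87·15.060 = 13.102
Arc 4: start y=0.000, vy=13.102 → t=2.674, apex=8.759, x_land=49.738, impact vy=-13.102
  bounce: vy ← 0.87·13.102 = 11.399
Arc 5: start y=0.000, vy=11.399 → t=2.326, apex=6.629, x_land=58.741, impact vy=-11.399
  bounce: vy ← 0.87·11.399 = 9.917

1 3.572 20.199 13.824
2 3.533 15.288 27.496
3 3.073 11.572 39.390
4 2.674 8.759 49.738
5 2.326 6.629 58.741
final: 58.741 9.917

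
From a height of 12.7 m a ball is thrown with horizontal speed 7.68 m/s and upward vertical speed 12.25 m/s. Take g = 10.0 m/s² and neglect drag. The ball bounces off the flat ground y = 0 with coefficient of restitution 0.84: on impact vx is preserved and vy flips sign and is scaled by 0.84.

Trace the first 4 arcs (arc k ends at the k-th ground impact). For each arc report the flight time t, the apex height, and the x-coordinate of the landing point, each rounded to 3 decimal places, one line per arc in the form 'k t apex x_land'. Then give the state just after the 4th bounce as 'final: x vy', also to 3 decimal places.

Arc 1: start y=12.700, vy=12.250 → t=3.235, apex=20.203, x_land=24.846, impact vy=-20.101
  bounce: vy ← 0.84·20.101 = 16.885
Arc 2: start y=0.000, vy=16.885 → t=3.377, apex=14.255, x_land=50.781, impact vy=-16.885
  bounce: vy ← 0.84·16.885 = 14.183
Arc 3: start y=0.000, vy=14.183 → t=2.837, apex=10.059, x_land=72.567, impact vy=-14.183
  bounce: vy ← 0.84·14.183 = 11.914
Arc 4: start y=0.000, vy=11.914 → t=2.383, apex=7.097, x_land=90.867, impact vy=-11.914
  bounce: vy ← 0.84·11.914 = 10.008

1 3.235 20.203 24.846
2 3.377 14.255 50.781
3 2.837 10.059 72.567
4 2.383 7.097 90.867
final: 90.867 10.008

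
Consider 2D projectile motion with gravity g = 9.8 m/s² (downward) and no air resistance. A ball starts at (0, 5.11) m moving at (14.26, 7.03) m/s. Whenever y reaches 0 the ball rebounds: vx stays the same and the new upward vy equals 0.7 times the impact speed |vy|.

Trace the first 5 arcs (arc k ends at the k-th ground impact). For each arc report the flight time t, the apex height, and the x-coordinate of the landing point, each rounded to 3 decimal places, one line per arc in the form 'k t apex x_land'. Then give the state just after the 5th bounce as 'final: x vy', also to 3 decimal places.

Arc 1: start y=5.110, vy=7.030 → t=1.965, apex=7.631, x_land=28.026, impact vy=-12.230
  bounce: vy ← 0.7·12.230 = 8.561
Arc 2: start y=0.000, vy=8.561 → t=1.747, apex=3.739, x_land=52.940, impact vy=-8.561
  bounce: vy ← 0.7·8.561 = 5.993
Arc 3: start y=0.000, vy=5.993 → t=1.223, apex=1.832, x_land=70.380, impact vy=-5.993
  bounce: vy ← 0.7·5.993 = 4.195
Arc 4: start y=0.000, vy=4.195 → t=0.856, apex=0.898, x_land=82.588, impact vy=-4.195
  bounce: vy ← 0.7·4.195 = 2.936
Arc 5: start y=0.000, vy=2.936 → t=0.599, apex=0.440, x_land=91.134, impact vy=-2.936
  bounce: vy ← 0.7·2.936 = 2.056

1 1.965 7.631 28.026
2 1.747 3.739 52.940
3 1.223 1.832 70.380
4 0.856 0.898 82.588
5 0.599 0.440 91.134
final: 91.134 2.056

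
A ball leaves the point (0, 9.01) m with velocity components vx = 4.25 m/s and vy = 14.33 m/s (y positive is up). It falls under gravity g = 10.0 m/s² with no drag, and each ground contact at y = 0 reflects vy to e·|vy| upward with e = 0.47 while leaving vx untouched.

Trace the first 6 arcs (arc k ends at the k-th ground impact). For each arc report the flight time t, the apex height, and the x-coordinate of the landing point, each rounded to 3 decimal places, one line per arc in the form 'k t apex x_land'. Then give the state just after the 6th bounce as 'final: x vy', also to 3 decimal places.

1 3.397 19.277 14.435
2 1.846 4.258 22.280
3 0.867 0.941 25.966
4 0.408 0.208 27.699
5 0.192 0.046 28.514
6 0.090 0.010 28.896
final: 28.896 0.212

Arc 1: start y=9.010, vy=14.330 → t=3.397, apex=19.277, x_land=14.435, impact vy=-19.635
  bounce: vy ← 0.47·19.635 = 9.229
Arc 2: start y=0.000, vy=9.229 → t=1.846, apex=4.258, x_land=22.280, impact vy=-9.229
  bounce: vy ← 0.47·9.229 = 4.337
Arc 3: start y=0.000, vy=4.337 → t=0.867, apex=0.941, x_land=25.966, impact vy=-4.337
  bounce: vy ← 0.47·4.337 = 2.039
Arc 4: start y=0.000, vy=2.039 → t=0.408, apex=0.208, x_land=27.699, impact vy=-2.039
  bounce: vy ← 0.47·2.039 = 0.958
Arc 5: start y=0.000, vy=0.958 → t=0.192, apex=0.046, x_land=28.514, impact vy=-0.958
  bounce: vy ← 0.47·0.958 = 0.450
Arc 6: start y=0.000, vy=0.450 → t=0.090, apex=0.010, x_land=28.896, impact vy=-0.450
  bounce: vy ← 0.47·0.450 = 0.212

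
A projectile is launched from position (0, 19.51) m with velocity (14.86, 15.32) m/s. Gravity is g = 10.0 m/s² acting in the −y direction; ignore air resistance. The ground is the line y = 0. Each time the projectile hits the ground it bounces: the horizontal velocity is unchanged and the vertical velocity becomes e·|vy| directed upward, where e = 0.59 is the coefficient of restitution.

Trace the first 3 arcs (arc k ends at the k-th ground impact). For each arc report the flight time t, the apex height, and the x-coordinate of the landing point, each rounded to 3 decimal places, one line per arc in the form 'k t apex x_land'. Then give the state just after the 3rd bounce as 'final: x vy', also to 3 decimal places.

1 4.032 31.245 59.913
2 2.950 10.876 103.746
3 1.740 3.786 129.608
final: 129.608 5.134

Arc 1: start y=19.510, vy=15.320 → t=4.032, apex=31.245, x_land=59.913, impact vy=-24.998
  bounce: vy ← 0.59·24.998 = 14.749
Arc 2: start y=0.000, vy=14.749 → t=2.950, apex=10.876, x_land=103.746, impact vy=-14.749
  bounce: vy ← 0.59·14.749 = 8.702
Arc 3: start y=0.000, vy=8.702 → t=1.740, apex=3.786, x_land=129.608, impact vy=-8.702
  bounce: vy ← 0.59·8.702 = 5.134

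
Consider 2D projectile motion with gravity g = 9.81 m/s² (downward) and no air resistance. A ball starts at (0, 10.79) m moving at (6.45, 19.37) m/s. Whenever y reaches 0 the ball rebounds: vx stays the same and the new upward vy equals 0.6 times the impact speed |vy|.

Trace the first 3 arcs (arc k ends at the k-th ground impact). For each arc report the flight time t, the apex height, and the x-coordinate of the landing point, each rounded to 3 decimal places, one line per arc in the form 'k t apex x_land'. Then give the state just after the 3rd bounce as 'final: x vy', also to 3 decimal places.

Arc 1: start y=10.790, vy=19.370 → t=4.444, apex=29.913, x_land=28.664, impact vy=-24.226
  bounce: vy ← 0.6·24.226 = 14.536
Arc 2: start y=0.000, vy=14.536 → t=2.963, apex=10.769, x_land=47.778, impact vy=-14.536
  bounce: vy ← 0.6·14.536 = 8.721
Arc 3: start y=0.000, vy=8.721 → t=1.778, apex=3.877, x_land=59.246, impact vy=-8.721
  bounce: vy ← 0.6·8.721 = 5.233

1 4.444 29.913 28.664
2 2.963 10.769 47.778
3 1.778 3.877 59.246
final: 59.246 5.233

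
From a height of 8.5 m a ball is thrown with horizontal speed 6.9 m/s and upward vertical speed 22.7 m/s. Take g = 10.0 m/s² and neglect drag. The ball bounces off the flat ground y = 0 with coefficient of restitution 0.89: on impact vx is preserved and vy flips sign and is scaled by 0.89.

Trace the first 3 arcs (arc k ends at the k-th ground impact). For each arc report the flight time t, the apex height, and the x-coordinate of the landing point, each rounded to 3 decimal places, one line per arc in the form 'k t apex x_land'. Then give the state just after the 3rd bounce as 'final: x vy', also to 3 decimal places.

Arc 1: start y=8.500, vy=22.700 → t=4.888, apex=34.264, x_land=33.726, impact vy=-26.178
  bounce: vy ← 0.89·26.178 = 23.298
Arc 2: start y=0.000, vy=23.298 → t=4.660, apex=27.141, x_land=65.878, impact vy=-23.298
  bounce: vy ← 0.89·23.298 = 20.736
Arc 3: start y=0.000, vy=20.736 → t=4.147, apex=21.498, x_land=94.493, impact vy=-20.736
  bounce: vy ← 0.89·20.736 = 18.455

1 4.888 34.264 33.726
2 4.660 27.141 65.878
3 4.147 21.498 94.493
final: 94.493 18.455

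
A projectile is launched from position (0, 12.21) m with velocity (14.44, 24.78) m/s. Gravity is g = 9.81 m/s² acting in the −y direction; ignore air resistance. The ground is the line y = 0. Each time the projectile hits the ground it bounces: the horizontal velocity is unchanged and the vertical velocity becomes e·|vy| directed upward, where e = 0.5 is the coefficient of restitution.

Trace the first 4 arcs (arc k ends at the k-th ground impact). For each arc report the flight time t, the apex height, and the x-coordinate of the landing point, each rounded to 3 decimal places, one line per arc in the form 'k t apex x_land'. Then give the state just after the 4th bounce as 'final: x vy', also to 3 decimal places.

Arc 1: start y=12.210, vy=24.780 → t=5.504, apex=43.507, x_land=79.481, impact vy=-29.217
  bounce: vy ← 0.5·29.217 = 14.608
Arc 2: start y=0.000, vy=14.608 → t=2.978, apex=10.877, x_land=122.487, impact vy=-14.608
  bounce: vy ← 0.5·14.608 = 7.304
Arc 3: start y=0.000, vy=7.304 → t=1.489, apex=2.719, x_land=143.990, impact vy=-7.304
  bounce: vy ← 0.5·7.304 = 3.652
Arc 4: start y=0.000, vy=3.652 → t=0.745, apex=0.680, x_land=154.741, impact vy=-3.652
  bounce: vy ← 0.5·3.652 = 1.826

1 5.504 43.507 79.481
2 2.978 10.877 122.487
3 1.489 2.719 143.990
4 0.745 0.680 154.741
final: 154.741 1.826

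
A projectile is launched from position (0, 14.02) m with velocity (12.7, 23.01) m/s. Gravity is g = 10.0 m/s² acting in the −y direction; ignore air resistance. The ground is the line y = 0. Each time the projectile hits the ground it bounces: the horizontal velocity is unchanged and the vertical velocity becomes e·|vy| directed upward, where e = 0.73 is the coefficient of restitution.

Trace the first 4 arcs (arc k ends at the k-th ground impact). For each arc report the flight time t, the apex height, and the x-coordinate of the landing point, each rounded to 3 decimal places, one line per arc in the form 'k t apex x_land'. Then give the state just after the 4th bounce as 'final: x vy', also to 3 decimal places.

1 5.147 40.493 65.364
2 4.155 21.579 118.131
3 3.033 11.499 156.651
4 2.214 6.128 184.771
final: 184.771 8.082

Arc 1: start y=14.020, vy=23.010 → t=5.147, apex=40.493, x_land=65.364, impact vy=-28.458
  bounce: vy ← 0.73·28.458 = 20.774
Arc 2: start y=0.000, vy=20.774 → t=4.155, apex=21.579, x_land=118.131, impact vy=-20.774
  bounce: vy ← 0.73·20.774 = 15.165
Arc 3: start y=0.000, vy=15.165 → t=3.033, apex=11.499, x_land=156.651, impact vy=-15.165
  bounce: vy ← 0.73·15.165 = 11.071
Arc 4: start y=0.000, vy=11.071 → t=2.214, apex=6.128, x_land=184.771, impact vy=-11.071
  bounce: vy ← 0.73·11.071 = 8.082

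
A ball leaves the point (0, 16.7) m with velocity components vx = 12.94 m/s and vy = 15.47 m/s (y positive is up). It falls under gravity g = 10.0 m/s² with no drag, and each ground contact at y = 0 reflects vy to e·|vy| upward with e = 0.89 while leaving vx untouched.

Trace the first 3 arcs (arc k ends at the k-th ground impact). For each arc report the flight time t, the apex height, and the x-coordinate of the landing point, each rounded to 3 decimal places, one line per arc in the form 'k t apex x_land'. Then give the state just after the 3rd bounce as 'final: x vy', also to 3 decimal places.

Arc 1: start y=16.700, vy=15.470 → t=3.941, apex=28.666, x_land=51.002, impact vy=-23.944
  bounce: vy ← 0.89·23.944 = 21.310
Arc 2: start y=0.000, vy=21.310 → t=4.262, apex=22.706, x_land=106.153, impact vy=-21.310
  bounce: vy ← 0.89·21.310 = 18.966
Arc 3: start y=0.000, vy=18.966 → t=3.793, apex=17.986, x_land=155.237, impact vy=-18.966
  bounce: vy ← 0.89·18.966 = 16.880

1 3.941 28.666 51.002
2 4.262 22.706 106.153
3 3.793 17.986 155.237
final: 155.237 16.880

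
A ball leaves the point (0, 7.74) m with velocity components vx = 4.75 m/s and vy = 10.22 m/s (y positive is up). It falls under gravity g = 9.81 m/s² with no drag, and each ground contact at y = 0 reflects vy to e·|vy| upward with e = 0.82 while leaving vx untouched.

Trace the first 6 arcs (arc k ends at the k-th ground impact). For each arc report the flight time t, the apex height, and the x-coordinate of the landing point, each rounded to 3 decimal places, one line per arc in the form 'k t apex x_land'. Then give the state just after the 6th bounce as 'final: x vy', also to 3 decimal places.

Arc 1: start y=7.740, vy=10.220 → t=2.674, apex=13.064, x_land=12.700, impact vy=-16.010
  bounce: vy ← 0.82·16.010 = 13.128
Arc 2: start y=0.000, vy=13.128 → t=2.676, apex=8.784, x_land=25.413, impact vy=-13.128
  bounce: vy ← 0.82·13.128 = 10.765
Arc 3: start y=0.000, vy=10.765 → t=2.195, apex=5.906, x_land=35.838, impact vy=-10.765
  bounce: vy ← 0.82·10.765 = 8.827
Arc 4: start y=0.000, vy=8.827 → t=1.800, apex=3.971, x_land=44.386, impact vy=-8.827
  bounce: vy ← 0.82·8.827 = 7.238
Arc 5: start y=0.000, vy=7.238 → t=1.476, apex=2.670, x_land=51.396, impact vy=-7.238
  bounce: vy ← 0.82·7.238 = 5.935
Arc 6: start y=0.000, vy=5.935 → t=1.210, apex=1.796, x_land=57.144, impact vy=-5.935
  bounce: vy ← 0.82·5.935 = 4.867

1 2.674 13.064 12.700
2 2.676 8.784 25.413
3 2.195 5.906 35.838
4 1.800 3.971 44.386
5 1.476 2.670 51.396
6 1.210 1.796 57.144
final: 57.144 4.867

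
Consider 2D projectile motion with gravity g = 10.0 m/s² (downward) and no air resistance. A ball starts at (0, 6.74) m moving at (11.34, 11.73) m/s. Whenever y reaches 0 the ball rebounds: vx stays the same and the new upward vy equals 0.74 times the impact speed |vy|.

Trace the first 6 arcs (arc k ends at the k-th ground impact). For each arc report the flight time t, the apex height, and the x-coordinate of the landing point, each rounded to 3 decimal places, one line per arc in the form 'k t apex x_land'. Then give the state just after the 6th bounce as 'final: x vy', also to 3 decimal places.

1 2.823 13.620 32.018
2 2.443 7.458 59.717
3 1.808 4.084 80.215
4 1.338 2.236 95.383
5 0.990 1.225 106.608
6 0.732 0.671 114.914
final: 114.914 2.710

Arc 1: start y=6.740, vy=11.730 → t=2.823, apex=13.620, x_land=32.018, impact vy=-16.504
  bounce: vy ← 0.74·16.504 = 12.213
Arc 2: start y=0.000, vy=12.213 → t=2.443, apex=7.458, x_land=59.717, impact vy=-12.213
  bounce: vy ← 0.74·12.213 = 9.038
Arc 3: start y=0.000, vy=9.038 → t=1.808, apex=4.084, x_land=80.215, impact vy=-9.038
  bounce: vy ← 0.74·9.038 = 6.688
Arc 4: start y=0.000, vy=6.688 → t=1.338, apex=2.236, x_land=95.383, impact vy=-6.688
  bounce: vy ← 0.74·6.688 = 4.949
Arc 5: start y=0.000, vy=4.949 → t=0.990, apex=1.225, x_land=106.608, impact vy=-4.949
  bounce: vy ← 0.74·4.949 = 3.662
Arc 6: start y=0.000, vy=3.662 → t=0.732, apex=0.671, x_land=114.914, impact vy=-3.662
  bounce: vy ← 0.74·3.662 = 2.710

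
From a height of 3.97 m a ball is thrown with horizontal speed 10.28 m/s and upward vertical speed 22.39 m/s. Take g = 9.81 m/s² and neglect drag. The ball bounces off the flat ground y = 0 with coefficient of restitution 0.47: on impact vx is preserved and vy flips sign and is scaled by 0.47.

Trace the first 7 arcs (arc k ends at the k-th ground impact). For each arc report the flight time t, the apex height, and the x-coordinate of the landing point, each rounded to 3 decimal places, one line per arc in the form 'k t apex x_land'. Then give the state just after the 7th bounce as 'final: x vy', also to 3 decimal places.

Arc 1: start y=3.970, vy=22.390 → t=4.736, apex=29.521, x_land=48.682, impact vy=-24.067
  bounce: vy ← 0.47·24.067 = 11.311
Arc 2: start y=0.000, vy=11.311 → t=2.306, apex=6.521, x_land=72.389, impact vy=-11.311
  bounce: vy ← 0.47·11.311 = 5.316
Arc 3: start y=0.000, vy=5.316 → t=1.084, apex=1.441, x_land=83.531, impact vy=-5.316
  bounce: vy ← 0.47·5.316 = 2.499
Arc 4: start y=0.000, vy=2.499 → t=0.509, apex=0.318, x_land=88.768, impact vy=-2.499
  bounce: vy ← 0.47·2.499 = 1.174
Arc 5: start y=0.000, vy=1.174 → t=0.239, apex=0.070, x_land=91.229, impact vy=-1.174
  bounce: vy ← 0.47·1.174 = 0.552
Arc 6: start y=0.000, vy=0.552 → t=0.113, apex=0.016, x_land=92.386, impact vy=-0.552
  bounce: vy ← 0.47·0.552 = 0.259
Arc 7: start y=0.000, vy=0.259 → t=0.053, apex=0.003, x_land=92.930, impact vy=-0.259
  bounce: vy ← 0.47·0.259 = 0.122

1 4.736 29.521 48.682
2 2.306 6.521 72.389
3 1.084 1.441 83.531
4 0.509 0.318 88.768
5 0.239 0.070 91.229
6 0.113 0.016 92.386
7 0.053 0.003 92.930
final: 92.930 0.122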